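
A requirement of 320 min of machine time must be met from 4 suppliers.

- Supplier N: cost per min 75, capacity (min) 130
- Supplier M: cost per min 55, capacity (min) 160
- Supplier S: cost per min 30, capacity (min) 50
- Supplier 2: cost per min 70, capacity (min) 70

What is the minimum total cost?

18200

Fill from the cheapest supplier first.
Supplier S (30): use full 50 ; 270 min to go.
Take 160 from Supplier M at 55 ; need 110 more.
Take 70 from Supplier 2 at 70 ; need 40 more.
Take 40 from Supplier N at 75 to finish.
Cost = 50×30 + 160×55 + 70×70 + 40×75 = 18200.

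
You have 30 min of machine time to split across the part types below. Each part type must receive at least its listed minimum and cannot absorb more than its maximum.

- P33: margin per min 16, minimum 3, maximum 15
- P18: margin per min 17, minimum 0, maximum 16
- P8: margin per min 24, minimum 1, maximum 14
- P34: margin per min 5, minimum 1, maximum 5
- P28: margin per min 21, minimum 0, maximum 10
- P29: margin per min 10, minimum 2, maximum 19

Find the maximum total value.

Meeting every minimum uses 3+0+1+1+0+2 = 7 min, leaving 23.
Highest margin per min first: P8 24 > P28 21 > P18 17 > P33 16 > P29 10 > P34 5.
Give P8 13 more to hit its cap of 14 — 10 left.
P28 takes 10 more to reach its cap of 10 — 0 left.
Total = 16×3 + 24×14 + 5×1 + 21×10 + 10×2 = 619.

619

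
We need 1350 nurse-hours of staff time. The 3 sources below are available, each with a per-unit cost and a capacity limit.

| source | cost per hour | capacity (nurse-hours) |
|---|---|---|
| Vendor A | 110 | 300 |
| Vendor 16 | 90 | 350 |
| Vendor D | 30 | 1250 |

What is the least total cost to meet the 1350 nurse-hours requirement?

46500

Cheapest first:
Vendor D (30): use full 1250 ; 100 nurse-hours to go.
Vendor 16 at 90: take 100 of its 350 ; requirement met.
Vendor A: unused.
Cost = 1250×30 + 100×90 = 46500.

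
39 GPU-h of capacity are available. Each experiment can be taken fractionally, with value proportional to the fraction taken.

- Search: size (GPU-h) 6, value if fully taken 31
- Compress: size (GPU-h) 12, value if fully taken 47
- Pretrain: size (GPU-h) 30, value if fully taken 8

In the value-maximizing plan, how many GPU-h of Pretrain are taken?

21

Best value per unit of size first: Search 31/6≈5.17, Compress 47/12≈3.92, Pretrain 8/30≈0.267.
All 6 GPU-h of Search fit (value 31) → 33 remain.
All 12 GPU-h of Compress fit (value 47) → 21 remain.
Only 21 GPU-h remain; take 21/30 of Pretrain for value 8×21/30 = 5.6.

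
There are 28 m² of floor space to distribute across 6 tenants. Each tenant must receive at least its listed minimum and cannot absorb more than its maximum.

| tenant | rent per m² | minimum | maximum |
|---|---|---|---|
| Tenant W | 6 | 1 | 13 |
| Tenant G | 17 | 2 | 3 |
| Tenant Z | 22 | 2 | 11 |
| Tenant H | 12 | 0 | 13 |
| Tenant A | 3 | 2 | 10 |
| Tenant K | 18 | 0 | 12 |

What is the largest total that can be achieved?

504

Meeting every minimum uses 1+2+2+0+2+0 = 7 m², leaving 21.
Order the tenants by rent per m²: Tenant Z 22 > Tenant K 18 > Tenant G 17 > Tenant H 12 > Tenant W 6 > Tenant A 3.
Tenant Z takes 9 more to reach its cap of 11 — 12 left.
Tenant K: +12 to 12 (cap) — 0 left.
Total = 6×1 + 17×2 + 22×11 + 3×2 + 18×12 = 504.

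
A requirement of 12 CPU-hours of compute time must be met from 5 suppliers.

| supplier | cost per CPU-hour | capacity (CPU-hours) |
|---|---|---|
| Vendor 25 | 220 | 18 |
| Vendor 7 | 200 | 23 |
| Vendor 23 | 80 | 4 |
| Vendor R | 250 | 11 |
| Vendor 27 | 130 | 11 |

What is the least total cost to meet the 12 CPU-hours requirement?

1360

Fill from the cheapest supplier first.
Take 4 from Vendor 23 at 80 — need 8 more.
Vendor 27 (130): take the remaining 8 — done.
Vendor 7, Vendor 25, Vendor R: unused.
Cost = 4×80 + 8×130 = 1360.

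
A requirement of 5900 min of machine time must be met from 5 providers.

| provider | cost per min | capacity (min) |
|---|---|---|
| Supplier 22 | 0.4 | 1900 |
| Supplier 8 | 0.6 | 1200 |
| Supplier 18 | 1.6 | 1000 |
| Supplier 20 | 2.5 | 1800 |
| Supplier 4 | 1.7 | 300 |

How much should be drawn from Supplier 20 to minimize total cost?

Cheapest first:
Take 1900 from Supplier 22 at 0.4 → need 4000 more.
Take 1200 from Supplier 8 at 0.6 → need 2800 more.
Supplier 18 (1.6): use full 1000 → 1800 min to go.
Supplier 4 at 1.7: take all 300 min → 1500 still needed.
Supplier 20 at 2.5: take 1500 of its 1800 → requirement met.

1500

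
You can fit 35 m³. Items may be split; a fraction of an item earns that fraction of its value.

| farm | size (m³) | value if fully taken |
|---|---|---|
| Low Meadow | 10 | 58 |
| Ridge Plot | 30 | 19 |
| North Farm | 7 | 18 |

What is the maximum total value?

Rank by value-to-size ratio: Low Meadow 58/10≈5.8, North Farm 18/7≈2.57, Ridge Plot 19/30≈0.633.
Low Meadow: take in full, 10 m³ for value 58 — 25 left.
Take all of North Farm (7 m³, value 18) — 18 m³ left.
Only 18 m³ remain; take 18/30 of Ridge Plot for value 19×18/30 = 11.4.
Total value = 87.4.

87.4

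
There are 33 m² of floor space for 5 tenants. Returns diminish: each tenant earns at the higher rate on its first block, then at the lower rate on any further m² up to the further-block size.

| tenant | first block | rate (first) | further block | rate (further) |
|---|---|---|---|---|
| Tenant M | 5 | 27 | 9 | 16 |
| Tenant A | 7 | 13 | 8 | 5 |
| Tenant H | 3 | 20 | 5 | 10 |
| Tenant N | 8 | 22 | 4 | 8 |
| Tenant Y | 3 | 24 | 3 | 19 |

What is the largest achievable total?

Order all 10 blocks by rate: Tenant M/first 27 > Tenant Y/first 24 > Tenant N/first 22 > Tenant H/first 20 > Tenant Y/second 19 > Tenant M/second 16 > Tenant A/first 13 > Tenant H/second 10 > Tenant N/second 8 > Tenant A/second 5.
Tenant M/first (27): +5 ; 28 left.
Fill Tenant Y first block (3 at 24) ; 25 left.
Tenant N first at 22: fill all 8 ; 17 left.
Tenant H first at 20: fill all 3 ; 14 left.
Tenant Y/second (19): +3 ; 11 left.
Tenant M/second (16): +9 ; 2 left.
2 remain; put them into Tenant A first at 13.
Total = 27×5 + 24×3 + 22×8 + 20×3 + 19×3 + 16×9 + 13×2 = 670.

670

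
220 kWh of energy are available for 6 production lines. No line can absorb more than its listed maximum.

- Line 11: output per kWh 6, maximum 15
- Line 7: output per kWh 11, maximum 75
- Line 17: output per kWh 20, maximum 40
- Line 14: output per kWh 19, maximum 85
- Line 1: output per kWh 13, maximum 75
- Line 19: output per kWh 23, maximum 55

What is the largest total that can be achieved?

Rank by output per kWh: Line 19 23 > Line 17 20 > Line 14 19 > Line 1 13 > Line 7 11 > Line 11 6.
Give Line 19 55 to hit its cap of 55 — 165 left.
Give Line 17 40 to hit its cap of 40 — 125 left.
Give Line 14 85 to hit its cap of 85 — 40 left.
Line 1 has room for 75 but only 40 remain, so it gets 40.
Total = 20×40 + 19×85 + 13×40 + 23×55 = 4200.

4200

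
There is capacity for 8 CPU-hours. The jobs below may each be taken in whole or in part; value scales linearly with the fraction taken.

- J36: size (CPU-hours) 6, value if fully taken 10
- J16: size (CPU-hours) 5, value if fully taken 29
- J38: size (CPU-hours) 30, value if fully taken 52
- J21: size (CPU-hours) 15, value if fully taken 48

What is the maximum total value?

Rank by value-to-size ratio: J16 29/5≈5.8, J21 48/15≈3.2, J38 52/30≈1.73, J36 10/6≈1.67.
Take all of J16 (5 CPU-hours, value 29) — 3 CPU-hours left.
3 CPU-hours left: a 3/15 share of J21 gives 48×3/15 = 9.6.
Total value = 38.6.

38.6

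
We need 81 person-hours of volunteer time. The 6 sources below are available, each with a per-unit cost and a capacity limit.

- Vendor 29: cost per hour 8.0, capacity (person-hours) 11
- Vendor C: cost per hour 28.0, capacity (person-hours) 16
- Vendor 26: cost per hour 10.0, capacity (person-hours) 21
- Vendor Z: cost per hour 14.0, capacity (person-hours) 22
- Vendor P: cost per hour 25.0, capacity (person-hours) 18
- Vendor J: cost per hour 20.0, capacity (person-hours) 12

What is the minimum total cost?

Fill from the cheapest source first.
Vendor 29 (8.0): use full 11 — 70 person-hours to go.
Take 21 from Vendor 26 at 10.0 — need 49 more.
Take 22 from Vendor Z at 14.0 — need 27 more.
Vendor J (20.0): use full 12 — 15 person-hours to go.
Vendor P (25.0): take the remaining 15 — done.
Vendor C: unused.
Cost = 11×8.0 + 21×10.0 + 22×14.0 + 12×20.0 + 15×25.0 = 1221.

1221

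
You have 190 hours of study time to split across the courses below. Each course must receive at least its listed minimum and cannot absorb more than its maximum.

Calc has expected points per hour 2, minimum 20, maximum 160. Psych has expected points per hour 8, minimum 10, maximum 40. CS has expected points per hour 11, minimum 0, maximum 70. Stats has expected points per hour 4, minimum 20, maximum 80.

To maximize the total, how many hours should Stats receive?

Meeting every minimum uses 20+10+0+20 = 50 hours, leaving 140.
Rank by expected points per hour: CS 11 > Psych 8 > Stats 4 > Calc 2.
Give CS 70 more to hit its cap of 70 ; 70 left.
Psych: +30 to 40 (cap) ; 40 left.
Stats: +40 (room for 60) → 60. Pool exhausted.

60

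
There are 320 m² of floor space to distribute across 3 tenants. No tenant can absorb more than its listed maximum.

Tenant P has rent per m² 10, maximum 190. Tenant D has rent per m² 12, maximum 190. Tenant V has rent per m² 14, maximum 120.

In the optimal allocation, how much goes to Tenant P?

10

Highest rent per m² first: Tenant V 14 > Tenant D 12 > Tenant P 10.
Give Tenant V 120 to hit its cap of 120 ; 200 left.
Tenant D: +190 to 190 (cap) ; 10 left.
Only 10 left; Tenant P takes them to reach 10.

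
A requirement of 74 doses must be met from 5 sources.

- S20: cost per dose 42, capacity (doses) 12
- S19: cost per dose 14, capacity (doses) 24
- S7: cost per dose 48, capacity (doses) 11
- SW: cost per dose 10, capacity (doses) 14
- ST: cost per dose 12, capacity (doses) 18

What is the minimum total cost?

Cheapest first:
Take 14 from SW at 10 ; need 60 more.
ST at 12: take all 18 doses ; 42 still needed.
Take 24 from S19 at 14 ; need 18 more.
S20 at 42: take all 12 doses ; 6 still needed.
S7 (48): take the remaining 6 ; done.
Cost = 14×10 + 18×12 + 24×14 + 12×42 + 6×48 = 1484.

1484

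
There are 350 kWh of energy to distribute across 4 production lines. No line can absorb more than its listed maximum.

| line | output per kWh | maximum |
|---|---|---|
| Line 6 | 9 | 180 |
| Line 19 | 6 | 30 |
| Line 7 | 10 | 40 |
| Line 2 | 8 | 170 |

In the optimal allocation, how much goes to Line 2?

Order the production lines by output per kWh: Line 7 10 > Line 6 9 > Line 2 8 > Line 19 6.
Line 7 takes 40 to reach its cap of 40 — 310 left.
Line 6 takes 180 to reach its cap of 180 — 130 left.
Line 2 has room for 170 but only 130 remain, so it gets 130.

130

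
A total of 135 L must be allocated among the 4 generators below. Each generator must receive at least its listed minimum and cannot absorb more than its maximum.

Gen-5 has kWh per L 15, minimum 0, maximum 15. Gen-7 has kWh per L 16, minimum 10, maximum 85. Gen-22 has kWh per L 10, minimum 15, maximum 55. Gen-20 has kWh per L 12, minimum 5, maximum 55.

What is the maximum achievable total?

1975

Meeting every minimum uses 0+10+15+5 = 30 L, leaving 105.
Rank by kWh per L: Gen-7 16 > Gen-5 15 > Gen-20 12 > Gen-22 10.
Gen-7 takes 75 more to reach its cap of 85 → 30 left.
Gen-5 takes 15 more to reach its cap of 15 → 15 left.
Gen-20 has room for 50 more but only 15 remain, so it gets 20.
Total = 15×15 + 16×85 + 10×15 + 12×20 = 1975.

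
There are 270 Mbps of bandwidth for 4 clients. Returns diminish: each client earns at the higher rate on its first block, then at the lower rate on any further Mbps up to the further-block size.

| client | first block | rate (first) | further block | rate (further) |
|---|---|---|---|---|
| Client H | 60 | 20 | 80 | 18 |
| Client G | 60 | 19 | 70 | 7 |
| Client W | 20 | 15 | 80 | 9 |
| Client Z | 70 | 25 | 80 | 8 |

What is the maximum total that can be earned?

Order all 8 blocks by rate: Client Z/tier1 25 > Client H/tier1 20 > Client G/tier1 19 > Client H/tier2 18 > Client W/tier1 15 > Client W/tier2 9 > Client Z/tier2 8 > Client G/tier2 7.
Client Z tier1 at 25: fill all 70 — 200 left.
Fill Client H tier1 block (60 at 20) — 140 left.
Fill Client G tier1 block (60 at 19) — 80 left.
Client H tier2 at 18: fill all 80 — 0 left.
Total = 25×70 + 20×60 + 19×60 + 18×80 = 5530.

5530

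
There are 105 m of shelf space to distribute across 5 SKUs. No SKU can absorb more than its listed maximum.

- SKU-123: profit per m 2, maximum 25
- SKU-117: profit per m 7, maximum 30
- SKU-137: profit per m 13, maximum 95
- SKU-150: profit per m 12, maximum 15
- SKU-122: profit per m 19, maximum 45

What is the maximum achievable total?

1635

Rank by profit per m: SKU-122 19 > SKU-137 13 > SKU-150 12 > SKU-117 7 > SKU-123 2.
SKU-122: +45 to 45 (cap) → 60 left.
SKU-137 has room for 95 but only 60 remain, so it gets 60.
Total = 13×60 + 19×45 = 1635.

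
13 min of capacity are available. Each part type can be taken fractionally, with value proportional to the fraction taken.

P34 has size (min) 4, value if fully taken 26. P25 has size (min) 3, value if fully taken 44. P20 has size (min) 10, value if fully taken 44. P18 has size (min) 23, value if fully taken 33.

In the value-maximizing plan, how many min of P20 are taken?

Rank by value-to-size ratio: P25 44/3≈14.7, P34 26/4≈6.5, P20 44/10≈4.4, P18 33/23≈1.43.
Take all of P25 (3 min, value 44) → 10 min left.
All 4 min of P34 fit (value 26) → 6 remain.
Fill the last 6 min with part of P20: 6/10 of it earns 26.4.

6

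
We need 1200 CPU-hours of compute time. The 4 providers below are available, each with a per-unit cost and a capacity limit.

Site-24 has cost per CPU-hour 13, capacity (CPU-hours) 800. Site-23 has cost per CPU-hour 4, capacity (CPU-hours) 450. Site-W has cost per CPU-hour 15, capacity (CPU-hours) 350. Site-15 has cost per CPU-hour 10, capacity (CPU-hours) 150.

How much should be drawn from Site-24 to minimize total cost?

Cheapest first:
Site-23 at 4: take all 450 CPU-hours — 750 still needed.
Site-15 at 10: take all 150 CPU-hours — 600 still needed.
Site-24 (13): take the remaining 600 — done.
Site-W: unused.

600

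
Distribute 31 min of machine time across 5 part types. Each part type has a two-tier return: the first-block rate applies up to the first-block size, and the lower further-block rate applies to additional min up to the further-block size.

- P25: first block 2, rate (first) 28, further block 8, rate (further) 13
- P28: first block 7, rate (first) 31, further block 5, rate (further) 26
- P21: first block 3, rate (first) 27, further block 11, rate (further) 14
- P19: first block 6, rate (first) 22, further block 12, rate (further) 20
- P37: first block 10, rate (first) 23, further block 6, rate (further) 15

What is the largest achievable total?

802

Order all 10 blocks by rate: P28/T1 31 > P25/T1 28 > P21/T1 27 > P28/T2 26 > P37/T1 23 > P19/T1 22 > P19/T2 20 > P37/T2 15 > P21/T2 14 > P25/T2 13.
Fill P28 T1 block (7 at 31) — 24 left.
P25 T1 at 28: fill all 2 — 22 left.
Fill P21 T1 block (3 at 27) — 19 left.
P28/T2 (26): +5 — 14 left.
P37/T1 (23): +10 — 4 left.
P19 T1 at 22: only 4 left, fill 4.
Total = 31×7 + 28×2 + 27×3 + 26×5 + 23×10 + 22×4 = 802.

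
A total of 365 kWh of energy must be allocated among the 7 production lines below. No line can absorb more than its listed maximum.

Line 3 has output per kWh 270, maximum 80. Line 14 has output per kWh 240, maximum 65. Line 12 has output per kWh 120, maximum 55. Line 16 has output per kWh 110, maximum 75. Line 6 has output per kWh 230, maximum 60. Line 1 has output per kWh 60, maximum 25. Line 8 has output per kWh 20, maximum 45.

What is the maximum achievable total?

Order the production lines by output per kWh: Line 3 270 > Line 14 240 > Line 6 230 > Line 12 120 > Line 16 110 > Line 1 60 > Line 8 20.
Line 3: +80 to 80 (cap) — 285 left.
Line 14 takes 65 to reach its cap of 65 — 220 left.
Line 6: +60 to 60 (cap) — 160 left.
Line 12: +55 to 55 (cap) — 105 left.
Line 16: +75 to 75 (cap) — 30 left.
Line 1 takes 25 to reach its cap of 25 — 5 left.
Only 5 left; Line 8 takes them to reach 5.
Total = 270×80 + 240×65 + 120×55 + 110×75 + 230×60 + 60×25 + 20×5 = 67450.

67450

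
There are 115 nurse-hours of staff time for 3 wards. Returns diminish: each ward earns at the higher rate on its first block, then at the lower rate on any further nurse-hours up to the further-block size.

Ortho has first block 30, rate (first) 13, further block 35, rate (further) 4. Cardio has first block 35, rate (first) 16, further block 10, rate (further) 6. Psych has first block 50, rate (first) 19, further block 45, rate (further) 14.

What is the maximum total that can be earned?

1930

Rank every tier by rate: Psych/T1 19 > Cardio/T1 16 > Psych/T2 14 > Ortho/T1 13 > Cardio/T2 6 > Ortho/T2 4.
Psych T1 at 19: fill all 50 — 65 left.
Cardio/T1 (16): +35 — 30 left.
Psych/T2: +30 of 45 at 14; pool empty.
Total = 19×50 + 16×35 + 14×30 = 1930.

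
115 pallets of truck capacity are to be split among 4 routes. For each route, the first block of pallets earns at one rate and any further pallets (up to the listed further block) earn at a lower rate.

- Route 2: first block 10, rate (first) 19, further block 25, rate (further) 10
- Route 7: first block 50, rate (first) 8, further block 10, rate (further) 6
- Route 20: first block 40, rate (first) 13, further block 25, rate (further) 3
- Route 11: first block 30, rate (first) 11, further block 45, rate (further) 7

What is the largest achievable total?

1370

Order all 8 blocks by rate: Route 2/first 19 > Route 20/first 13 > Route 11/first 11 > Route 2/second 10 > Route 7/first 8 > Route 11/second 7 > Route 7/second 6 > Route 20/second 3.
Fill Route 2 first block (10 at 19) ; 105 left.
Route 20/first (13): +40 ; 65 left.
Route 11/first (11): +30 ; 35 left.
Route 2/second (10): +25 ; 10 left.
Route 7/first: +10 of 50 at 8; pool empty.
Total = 19×10 + 13×40 + 11×30 + 10×25 + 8×10 = 1370.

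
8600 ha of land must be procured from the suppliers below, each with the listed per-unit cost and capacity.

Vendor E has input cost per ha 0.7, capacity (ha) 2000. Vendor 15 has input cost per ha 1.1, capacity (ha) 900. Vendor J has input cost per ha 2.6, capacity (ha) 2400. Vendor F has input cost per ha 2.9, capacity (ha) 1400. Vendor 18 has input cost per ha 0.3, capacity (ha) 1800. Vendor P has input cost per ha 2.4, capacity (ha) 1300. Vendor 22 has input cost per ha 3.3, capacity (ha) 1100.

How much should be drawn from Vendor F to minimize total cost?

200

Fill from the cheapest supplier first.
Vendor 18 at 0.3: take all 1800 ha ; 6800 still needed.
Take 2000 from Vendor E at 0.7 ; need 4800 more.
Take 900 from Vendor 15 at 1.1 ; need 3900 more.
Take 1300 from Vendor P at 2.4 ; need 2600 more.
Vendor J (2.6): use full 2400 ; 200 ha to go.
Take 200 from Vendor F at 2.9 to finish.
Vendor 22: unused.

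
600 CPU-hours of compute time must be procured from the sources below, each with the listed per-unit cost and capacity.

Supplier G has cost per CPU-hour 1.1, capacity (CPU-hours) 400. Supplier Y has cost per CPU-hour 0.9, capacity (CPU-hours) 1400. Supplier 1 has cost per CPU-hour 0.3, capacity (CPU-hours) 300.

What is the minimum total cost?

Fill from the cheapest source first.
Take 300 from Supplier 1 at 0.3 ; need 300 more.
Supplier Y (0.9): take the remaining 300 ; done.
Supplier G: unused.
Cost = 300×0.3 + 300×0.9 = 360.

360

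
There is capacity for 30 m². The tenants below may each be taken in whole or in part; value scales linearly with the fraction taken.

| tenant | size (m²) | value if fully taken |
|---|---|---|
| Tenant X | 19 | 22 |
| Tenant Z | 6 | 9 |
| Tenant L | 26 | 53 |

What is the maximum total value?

Rank by value-to-size ratio: Tenant L 53/26≈2.04, Tenant Z 9/6≈1.5, Tenant X 22/19≈1.16.
Tenant L: take in full, 26 m² for value 53 → 4 left.
Only 4 m² remain; take 4/6 of Tenant Z for value 9×4/6 = 6.
Total value = 59.

59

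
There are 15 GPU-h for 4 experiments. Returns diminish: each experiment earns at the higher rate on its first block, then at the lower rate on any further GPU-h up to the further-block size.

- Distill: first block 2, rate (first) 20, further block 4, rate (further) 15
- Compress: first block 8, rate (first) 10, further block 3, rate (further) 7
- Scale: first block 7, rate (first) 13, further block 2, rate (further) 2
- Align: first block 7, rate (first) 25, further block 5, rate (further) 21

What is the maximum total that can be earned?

Order all 8 blocks by rate: Align/tier1 25 > Align/tier2 21 > Distill/tier1 20 > Distill/tier2 15 > Scale/tier1 13 > Compress/tier1 10 > Compress/tier2 7 > Scale/tier2 2.
Align tier1 at 25: fill all 7 ; 8 left.
Align tier2 at 21: fill all 5 ; 3 left.
Distill/tier1 (20): +2 ; 1 left.
1 remain; put them into Distill tier2 at 15.
Total = 25×7 + 21×5 + 20×2 + 15×1 = 335.

335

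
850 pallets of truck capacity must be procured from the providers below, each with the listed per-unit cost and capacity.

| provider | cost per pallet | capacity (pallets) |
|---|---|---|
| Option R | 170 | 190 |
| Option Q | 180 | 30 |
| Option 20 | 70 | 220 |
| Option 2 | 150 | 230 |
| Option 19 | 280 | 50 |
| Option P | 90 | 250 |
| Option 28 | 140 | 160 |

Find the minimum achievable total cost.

Fill from the cheapest provider first.
Take 220 from Option 20 at 70 ; need 630 more.
Option P at 90: take all 250 pallets ; 380 still needed.
Option 28 at 140: take all 160 pallets ; 220 still needed.
Take 220 from Option 2 at 150 to finish.
Option R, Option Q, Option 19: unused.
Cost = 220×70 + 250×90 + 160×140 + 220×150 = 93300.

93300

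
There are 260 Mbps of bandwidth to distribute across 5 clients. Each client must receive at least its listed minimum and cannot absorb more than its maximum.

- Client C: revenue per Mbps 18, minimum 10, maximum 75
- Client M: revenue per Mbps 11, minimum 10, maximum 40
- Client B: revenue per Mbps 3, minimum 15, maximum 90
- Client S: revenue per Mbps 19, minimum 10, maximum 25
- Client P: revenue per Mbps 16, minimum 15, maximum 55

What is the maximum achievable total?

Meeting every minimum uses 10+10+15+10+15 = 60 Mbps, leaving 200.
Rank by revenue per Mbps: Client S 19 > Client C 18 > Client P 16 > Client M 11 > Client B 3.
Client S: +15 to 25 (cap) ; 185 left.
Client C takes 65 more to reach its cap of 75 ; 120 left.
Client P takes 40 more to reach its cap of 55 ; 80 left.
Client M: +30 to 40 (cap) ; 50 left.
Client B has room for 75 more but only 50 remain, so it gets 65.
Total = 18×75 + 11×40 + 3×65 + 19×25 + 16×55 = 3340.

3340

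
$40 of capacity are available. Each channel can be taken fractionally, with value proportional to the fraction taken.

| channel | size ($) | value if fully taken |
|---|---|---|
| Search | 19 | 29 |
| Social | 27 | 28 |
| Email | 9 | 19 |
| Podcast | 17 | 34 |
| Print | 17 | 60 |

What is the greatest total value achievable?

Sort by value density: Print 60/17≈3.53, Email 19/9≈2.11, Podcast 34/17≈2, Search 29/19≈1.53, Social 28/27≈1.04.
Take all of Print (17 $, value 60) ; 23 $ left.
Email: take in full, 9 $ for value 19 ; 14 left.
14 $ left: a 14/17 share of Podcast gives 34×14/17 = 28.
Total value = 107.

107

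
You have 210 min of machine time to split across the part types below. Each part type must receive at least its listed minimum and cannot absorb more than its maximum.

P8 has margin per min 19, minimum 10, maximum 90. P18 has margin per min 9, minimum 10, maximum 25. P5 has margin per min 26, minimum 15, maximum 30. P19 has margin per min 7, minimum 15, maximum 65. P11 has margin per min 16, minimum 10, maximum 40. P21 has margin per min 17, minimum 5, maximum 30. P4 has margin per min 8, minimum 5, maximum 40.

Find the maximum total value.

Meeting every minimum uses 10+10+15+15+10+5+5 = 70 min, leaving 140.
Order the part types by margin per min: P5 26 > P8 19 > P21 17 > P11 16 > P18 9 > P4 8 > P19 7.
P5: +15 to 30 (cap) → 125 left.
P8: +80 to 90 (cap) → 45 left.
P21 takes 25 more to reach its cap of 30 → 20 left.
P11: +20 (room for 30) → 30. Pool exhausted.
Total = 19×90 + 9×10 + 26×30 + 7×15 + 16×30 + 17×30 + 8×5 = 3715.

3715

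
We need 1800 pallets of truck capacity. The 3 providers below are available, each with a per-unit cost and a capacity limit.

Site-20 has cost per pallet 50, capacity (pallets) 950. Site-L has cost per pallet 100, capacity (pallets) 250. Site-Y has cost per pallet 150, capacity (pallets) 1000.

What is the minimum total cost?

Use providers in increasing cost order.
Take 950 from Site-20 at 50 → need 850 more.
Take 250 from Site-L at 100 → need 600 more.
Take 600 from Site-Y at 150 to finish.
Cost = 950×50 + 250×100 + 600×150 = 162500.

162500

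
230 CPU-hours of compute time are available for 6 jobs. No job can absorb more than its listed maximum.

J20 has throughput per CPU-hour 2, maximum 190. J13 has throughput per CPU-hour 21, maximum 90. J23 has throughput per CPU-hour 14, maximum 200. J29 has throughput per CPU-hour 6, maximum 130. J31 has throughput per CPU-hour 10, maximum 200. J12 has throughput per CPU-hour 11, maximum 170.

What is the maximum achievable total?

3850

Order the jobs by throughput per CPU-hour: J13 21 > J23 14 > J12 11 > J31 10 > J29 6 > J20 2.
J13 takes 90 to reach its cap of 90 ; 140 left.
Only 140 left; J23 takes them to reach 140.
Total = 21×90 + 14×140 = 3850.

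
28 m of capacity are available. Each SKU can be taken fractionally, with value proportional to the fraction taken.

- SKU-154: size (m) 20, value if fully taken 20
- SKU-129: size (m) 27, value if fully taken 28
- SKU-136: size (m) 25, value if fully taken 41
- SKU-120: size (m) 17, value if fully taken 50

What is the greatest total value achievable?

68.04

Best value per unit of size first: SKU-120 50/17≈2.94, SKU-136 41/25≈1.64, SKU-129 28/27≈1.04, SKU-154 20/20≈1.
SKU-120: take in full, 17 m for value 50 → 11 left.
11 m left: a 11/25 share of SKU-136 gives 41×11/25 = 18.04.
Total value = 68.04.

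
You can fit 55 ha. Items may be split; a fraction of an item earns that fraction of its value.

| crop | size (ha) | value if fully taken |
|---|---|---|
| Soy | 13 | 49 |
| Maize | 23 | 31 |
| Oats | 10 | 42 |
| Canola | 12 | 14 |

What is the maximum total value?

132.5

Best value per unit of size first: Oats 42/10≈4.2, Soy 49/13≈3.77, Maize 31/23≈1.35, Canola 14/12≈1.17.
All 10 ha of Oats fit (value 42) ; 45 remain.
Soy: take in full, 13 ha for value 49 ; 32 left.
All 23 ha of Maize fit (value 31) ; 9 remain.
Fill the last 9 ha with part of Canola: 9/12 of it earns 10.5.
Total value = 132.5.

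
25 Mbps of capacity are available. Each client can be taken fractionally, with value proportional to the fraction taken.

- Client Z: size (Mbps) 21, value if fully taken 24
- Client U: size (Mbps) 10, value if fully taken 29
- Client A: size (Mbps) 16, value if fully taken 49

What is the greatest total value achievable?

75.1

Best value per unit of size first: Client A 49/16≈3.06, Client U 29/10≈2.9, Client Z 24/21≈1.14.
Client A: take in full, 16 Mbps for value 49 → 9 left.
9 Mbps left: a 9/10 share of Client U gives 29×9/10 = 26.1.
Total value = 75.1.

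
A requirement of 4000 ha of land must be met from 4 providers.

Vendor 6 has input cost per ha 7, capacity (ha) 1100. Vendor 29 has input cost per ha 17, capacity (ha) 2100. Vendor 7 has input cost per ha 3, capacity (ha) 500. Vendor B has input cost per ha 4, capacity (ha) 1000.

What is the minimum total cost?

Fill from the cheapest provider first.
Vendor 7 (3): use full 500 ; 3500 ha to go.
Vendor B at 4: take all 1000 ha ; 2500 still needed.
Take 1100 from Vendor 6 at 7 ; need 1400 more.
Take 1400 from Vendor 29 at 17 to finish.
Cost = 500×3 + 1000×4 + 1100×7 + 1400×17 = 37000.

37000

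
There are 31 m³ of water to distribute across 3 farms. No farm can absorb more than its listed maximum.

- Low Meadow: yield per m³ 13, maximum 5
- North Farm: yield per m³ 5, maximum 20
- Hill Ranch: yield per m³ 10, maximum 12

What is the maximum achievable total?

Order the farms by yield per m³: Low Meadow 13 > Hill Ranch 10 > North Farm 5.
Low Meadow takes 5 to reach its cap of 5 ; 26 left.
Give Hill Ranch 12 to hit its cap of 12 ; 14 left.
North Farm: +14 (room for 20) → 14. Pool exhausted.
Total = 13×5 + 5×14 + 10×12 = 255.

255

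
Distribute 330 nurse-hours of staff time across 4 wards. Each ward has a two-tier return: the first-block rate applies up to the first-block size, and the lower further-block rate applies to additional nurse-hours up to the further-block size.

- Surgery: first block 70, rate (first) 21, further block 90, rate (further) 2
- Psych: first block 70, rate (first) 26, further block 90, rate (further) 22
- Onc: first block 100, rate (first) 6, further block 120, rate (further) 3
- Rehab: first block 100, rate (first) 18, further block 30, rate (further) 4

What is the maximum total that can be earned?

Order all 8 blocks by rate: Psych/first 26 > Psych/second 22 > Surgery/first 21 > Rehab/first 18 > Onc/first 6 > Rehab/second 4 > Onc/second 3 > Surgery/second 2.
Fill Psych first block (70 at 26) — 260 left.
Psych/second (22): +90 — 170 left.
Surgery first at 21: fill all 70 — 100 left.
Fill Rehab first block (100 at 18) — 0 left.
Total = 26×70 + 22×90 + 21×70 + 18×100 = 7070.

7070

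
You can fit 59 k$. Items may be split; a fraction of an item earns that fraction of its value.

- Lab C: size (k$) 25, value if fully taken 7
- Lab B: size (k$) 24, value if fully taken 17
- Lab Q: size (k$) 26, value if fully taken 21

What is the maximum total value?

Best value per unit of size first: Lab Q 21/26≈0.808, Lab B 17/24≈0.708, Lab C 7/25≈0.28.
Take all of Lab Q (26 k$, value 21) ; 33 k$ left.
Take all of Lab B (24 k$, value 17) ; 9 k$ left.
9 k$ left: a 9/25 share of Lab C gives 7×9/25 = 2.52.
Total value = 40.52.

40.52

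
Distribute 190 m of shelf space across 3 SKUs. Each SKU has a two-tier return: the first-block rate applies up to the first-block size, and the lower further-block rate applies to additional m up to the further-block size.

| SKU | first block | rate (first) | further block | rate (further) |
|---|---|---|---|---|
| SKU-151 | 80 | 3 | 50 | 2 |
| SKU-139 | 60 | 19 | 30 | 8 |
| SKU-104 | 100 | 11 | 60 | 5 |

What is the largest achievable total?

2480

Rank every tier by rate: SKU-139/first 19 > SKU-104/first 11 > SKU-139/second 8 > SKU-104/second 5 > SKU-151/first 3 > SKU-151/second 2.
SKU-139 first at 19: fill all 60 — 130 left.
Fill SKU-104 first block (100 at 11) — 30 left.
Fill SKU-139 second block (30 at 8) — 0 left.
Total = 19×60 + 11×100 + 8×30 = 2480.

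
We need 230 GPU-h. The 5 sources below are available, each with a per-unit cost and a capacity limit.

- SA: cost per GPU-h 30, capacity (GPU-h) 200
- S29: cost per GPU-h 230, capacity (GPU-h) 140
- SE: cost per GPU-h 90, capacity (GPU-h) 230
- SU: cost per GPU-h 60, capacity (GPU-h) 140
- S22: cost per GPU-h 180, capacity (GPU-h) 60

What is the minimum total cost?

7800

Use sources in increasing cost order.
Take 200 from SA at 30 — need 30 more.
SU at 60: take 30 of its 140 — requirement met.
SE, S22, S29: unused.
Cost = 200×30 + 30×60 = 7800.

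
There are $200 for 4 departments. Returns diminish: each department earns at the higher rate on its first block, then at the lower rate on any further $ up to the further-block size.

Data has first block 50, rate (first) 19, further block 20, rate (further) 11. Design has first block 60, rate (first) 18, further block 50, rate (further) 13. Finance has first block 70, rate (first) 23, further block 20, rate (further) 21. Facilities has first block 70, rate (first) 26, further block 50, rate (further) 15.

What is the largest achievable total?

Rank every tier by rate: Facilities/tier1 26 > Finance/tier1 23 > Finance/tier2 21 > Data/tier1 19 > Design/tier1 18 > Facilities/tier2 15 > Design/tier2 13 > Data/tier2 11.
Facilities tier1 at 26: fill all 70 — 130 left.
Fill Finance tier1 block (70 at 23) — 60 left.
Finance tier2 at 21: fill all 20 — 40 left.
Data/tier1: +40 of 50 at 19; pool empty.
Total = 26×70 + 23×70 + 21×20 + 19×40 = 4610.

4610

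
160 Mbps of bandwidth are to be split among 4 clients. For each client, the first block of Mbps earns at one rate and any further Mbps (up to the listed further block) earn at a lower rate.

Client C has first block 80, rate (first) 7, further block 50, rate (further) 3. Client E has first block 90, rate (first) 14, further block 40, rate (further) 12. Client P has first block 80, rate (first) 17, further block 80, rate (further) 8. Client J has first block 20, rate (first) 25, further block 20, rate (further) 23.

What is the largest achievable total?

Order all 8 blocks by rate: Client J/first 25 > Client J/second 23 > Client P/first 17 > Client E/first 14 > Client E/second 12 > Client P/second 8 > Client C/first 7 > Client C/second 3.
Client J first at 25: fill all 20 ; 140 left.
Fill Client J second block (20 at 23) ; 120 left.
Fill Client P first block (80 at 17) ; 40 left.
Client E first at 14: only 40 left, fill 40.
Total = 25×20 + 23×20 + 17×80 + 14×40 = 2880.

2880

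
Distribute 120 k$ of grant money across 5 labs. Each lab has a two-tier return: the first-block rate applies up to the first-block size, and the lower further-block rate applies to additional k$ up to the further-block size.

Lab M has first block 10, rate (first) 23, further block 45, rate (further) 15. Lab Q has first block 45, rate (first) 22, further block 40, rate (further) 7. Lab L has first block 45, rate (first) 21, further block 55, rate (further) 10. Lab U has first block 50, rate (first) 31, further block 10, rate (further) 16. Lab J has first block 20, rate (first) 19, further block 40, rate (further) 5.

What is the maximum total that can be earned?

Treat each block as its own option and order by rate: Lab U/first 31 > Lab M/first 23 > Lab Q/first 22 > Lab L/first 21 > Lab J/first 19 > Lab U/second 16 > Lab M/second 15 > Lab L/second 10 > Lab Q/second 7 > Lab J/second 5.
Fill Lab U first block (50 at 31) ; 70 left.
Lab M/first (23): +10 ; 60 left.
Lab Q/first (22): +45 ; 15 left.
Lab L first at 21: only 15 left, fill 15.
Total = 31×50 + 23×10 + 22×45 + 21×15 = 3085.

3085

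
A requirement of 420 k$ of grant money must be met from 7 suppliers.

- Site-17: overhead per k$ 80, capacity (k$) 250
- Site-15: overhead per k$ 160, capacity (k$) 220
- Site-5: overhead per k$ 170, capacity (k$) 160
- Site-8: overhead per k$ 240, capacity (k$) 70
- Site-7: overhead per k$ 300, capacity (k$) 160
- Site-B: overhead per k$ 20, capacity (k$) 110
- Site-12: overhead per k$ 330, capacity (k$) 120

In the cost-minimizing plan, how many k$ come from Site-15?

60

Cheapest first:
Take 110 from Site-B at 20 → need 310 more.
Take 250 from Site-17 at 80 → need 60 more.
Site-15 (160): take the remaining 60 → done.
Site-5, Site-8, Site-7, Site-12: unused.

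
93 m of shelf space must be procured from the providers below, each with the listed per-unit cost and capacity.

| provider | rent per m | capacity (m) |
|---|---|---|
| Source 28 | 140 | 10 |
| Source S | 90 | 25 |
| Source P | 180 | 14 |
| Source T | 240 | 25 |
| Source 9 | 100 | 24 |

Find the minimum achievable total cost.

13370

Cheapest first:
Source S at 90: take all 25 m ; 68 still needed.
Take 24 from Source 9 at 100 ; need 44 more.
Take 10 from Source 28 at 140 ; need 34 more.
Take 14 from Source P at 180 ; need 20 more.
Take 20 from Source T at 240 to finish.
Cost = 25×90 + 24×100 + 10×140 + 14×180 + 20×240 = 13370.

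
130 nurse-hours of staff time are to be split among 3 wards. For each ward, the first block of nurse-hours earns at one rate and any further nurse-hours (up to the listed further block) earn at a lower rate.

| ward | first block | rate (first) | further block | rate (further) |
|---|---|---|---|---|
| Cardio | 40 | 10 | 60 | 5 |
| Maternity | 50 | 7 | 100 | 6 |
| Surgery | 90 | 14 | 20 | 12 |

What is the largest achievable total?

1700

Order all 6 blocks by rate: Surgery/T1 14 > Surgery/T2 12 > Cardio/T1 10 > Maternity/T1 7 > Maternity/T2 6 > Cardio/T2 5.
Surgery T1 at 14: fill all 90 — 40 left.
Surgery/T2 (12): +20 — 20 left.
Cardio T1 at 10: only 20 left, fill 20.
Total = 14×90 + 12×20 + 10×20 = 1700.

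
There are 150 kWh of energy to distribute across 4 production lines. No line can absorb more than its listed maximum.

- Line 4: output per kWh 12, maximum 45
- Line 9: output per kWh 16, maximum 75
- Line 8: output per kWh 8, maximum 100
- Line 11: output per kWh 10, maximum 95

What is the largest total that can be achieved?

Order the production lines by output per kWh: Line 9 16 > Line 4 12 > Line 11 10 > Line 8 8.
Line 9 takes 75 to reach its cap of 75 → 75 left.
Line 4: +45 to 45 (cap) → 30 left.
Line 11: +30 (room for 95) → 30. Pool exhausted.
Total = 12×45 + 16×75 + 10×30 = 2040.

2040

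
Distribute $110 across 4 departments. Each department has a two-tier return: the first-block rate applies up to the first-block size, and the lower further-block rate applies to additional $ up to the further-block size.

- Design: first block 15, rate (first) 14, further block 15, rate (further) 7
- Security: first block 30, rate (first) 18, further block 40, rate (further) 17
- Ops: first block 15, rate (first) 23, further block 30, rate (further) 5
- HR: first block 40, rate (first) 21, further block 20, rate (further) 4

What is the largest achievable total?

2150

Treat each block as its own option and order by rate: Ops/first 23 > HR/first 21 > Security/first 18 > Security/second 17 > Design/first 14 > Design/second 7 > Ops/second 5 > HR/second 4.
Ops/first (23): +15 — 95 left.
Fill HR first block (40 at 21) — 55 left.
Security/first (18): +30 — 25 left.
Security second at 17: only 25 left, fill 25.
Total = 23×15 + 21×40 + 18×30 + 17×25 = 2150.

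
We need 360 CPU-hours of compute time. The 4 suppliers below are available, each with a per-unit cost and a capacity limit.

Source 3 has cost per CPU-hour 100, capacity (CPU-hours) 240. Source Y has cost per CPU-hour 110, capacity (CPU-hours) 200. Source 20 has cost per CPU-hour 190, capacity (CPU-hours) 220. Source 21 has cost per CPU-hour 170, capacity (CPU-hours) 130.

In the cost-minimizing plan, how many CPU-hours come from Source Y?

Cheapest first:
Take 240 from Source 3 at 100 — need 120 more.
Source Y (110): take the remaining 120 — done.
Source 21, Source 20: unused.

120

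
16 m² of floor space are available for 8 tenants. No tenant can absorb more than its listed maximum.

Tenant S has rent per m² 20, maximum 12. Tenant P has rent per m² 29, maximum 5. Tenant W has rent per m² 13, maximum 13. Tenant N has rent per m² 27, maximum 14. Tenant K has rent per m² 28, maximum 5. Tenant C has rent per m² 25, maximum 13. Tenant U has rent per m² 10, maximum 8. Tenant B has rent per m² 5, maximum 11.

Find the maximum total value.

Order the tenants by rent per m²: Tenant P 29 > Tenant K 28 > Tenant N 27 > Tenant C 25 > Tenant S 20 > Tenant W 13 > Tenant U 10 > Tenant B 5.
Tenant P takes 5 to reach its cap of 5 → 11 left.
Give Tenant K 5 to hit its cap of 5 → 6 left.
Only 6 left; Tenant N takes them to reach 6.
Total = 29×5 + 27×6 + 28×5 = 447.

447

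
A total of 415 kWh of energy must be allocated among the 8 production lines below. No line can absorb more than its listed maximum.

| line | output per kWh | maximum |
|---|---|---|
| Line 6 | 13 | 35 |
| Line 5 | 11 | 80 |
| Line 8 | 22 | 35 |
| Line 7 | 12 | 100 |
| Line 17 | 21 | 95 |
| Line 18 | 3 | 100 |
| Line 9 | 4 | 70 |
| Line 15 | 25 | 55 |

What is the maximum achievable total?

6735

Highest output per kWh first: Line 15 25 > Line 8 22 > Line 17 21 > Line 6 13 > Line 7 12 > Line 5 11 > Line 9 4 > Line 18 3.
Give Line 15 55 to hit its cap of 55 → 360 left.
Give Line 8 35 to hit its cap of 35 → 325 left.
Give Line 17 95 to hit its cap of 95 → 230 left.
Line 6: +35 to 35 (cap) → 195 left.
Give Line 7 100 to hit its cap of 100 → 95 left.
Line 5: +80 to 80 (cap) → 15 left.
Line 9 has room for 70 but only 15 remain, so it gets 15.
Total = 13×35 + 11×80 + 22×35 + 12×100 + 21×95 + 4×15 + 25×55 = 6735.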